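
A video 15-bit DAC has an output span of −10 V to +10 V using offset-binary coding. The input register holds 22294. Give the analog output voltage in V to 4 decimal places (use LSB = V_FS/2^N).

3.6072 V

LSB = 20 V / 2^15 = 0.610 mV.
V_out = (−10) + 22294 × 0.000610352 V = 3.60718 V.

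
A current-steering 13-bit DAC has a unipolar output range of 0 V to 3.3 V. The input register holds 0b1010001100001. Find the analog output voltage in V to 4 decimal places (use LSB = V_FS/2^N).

LSB = 3.3 V / 2^13 = 402.83 µV.
Code 0b1010001100001 = 5217 decimal.
V_out = 0 + 5217 × 0.000402832 V = 2.10157 V.

2.1016 V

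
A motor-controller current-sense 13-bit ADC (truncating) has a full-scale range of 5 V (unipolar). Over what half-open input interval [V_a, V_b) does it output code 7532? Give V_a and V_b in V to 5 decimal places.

LSB = 5/2^13 = 0.610 mV.
V_a = V_low + 7532·LSB = 4.59717 V; V_b = V_low + 7533·LSB = 4.59778 V.

[4.59717 V, 4.59778 V)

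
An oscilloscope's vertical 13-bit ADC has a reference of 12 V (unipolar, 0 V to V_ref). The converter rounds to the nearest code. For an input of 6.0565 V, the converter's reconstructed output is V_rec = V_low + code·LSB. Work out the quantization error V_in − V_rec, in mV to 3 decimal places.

LSB = 12/2^13 = 1.465 mV.
Scaled input = 4134.5707 LSBs, so code = 4135.
V_rec = 0 + 4135·0.00146484 = 6.0571289 V.
V_in − V_rec = -0.000628906 V = -0.629 mV.

-0.629 mV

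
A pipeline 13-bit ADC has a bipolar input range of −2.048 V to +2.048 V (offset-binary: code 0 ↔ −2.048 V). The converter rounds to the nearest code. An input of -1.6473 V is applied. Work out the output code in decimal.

code 801

Full-scale span = 4.096 V; LSB = 4.096/2^13 = 0.500 mV.
(-1.6473 − (−2.048)) / 0.0005 = 801.400 LSBs.
round(801.400) = 801.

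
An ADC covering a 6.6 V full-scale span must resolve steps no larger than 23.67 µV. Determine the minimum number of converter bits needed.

19 bits

Number of steps required ≥ 6.6 V / 23.67 µV = 278833.97.
Need 2^N ≥ 278833.97; 2^18 = 262144, 2^19 = 524288.
Minimum N = 19.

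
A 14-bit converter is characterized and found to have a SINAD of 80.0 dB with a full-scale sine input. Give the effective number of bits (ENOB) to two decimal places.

13.00 bits

ENOB = (SINAD − 1.76) / 6.02 = (80.0 − 1.76)/6.02 = 12.997.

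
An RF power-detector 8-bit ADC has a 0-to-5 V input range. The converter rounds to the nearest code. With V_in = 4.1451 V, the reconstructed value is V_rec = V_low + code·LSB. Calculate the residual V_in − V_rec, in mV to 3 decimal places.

4.475 mV

Step size: 5 V ÷ 2^8 = 19.531 mV.
Scaled input = 212.2291 LSBs, so code = 212.
Reconstructed: 4.140625 V.
Error = 4.1451 − 4.140625 = 0.004475 V = 4.475 mV.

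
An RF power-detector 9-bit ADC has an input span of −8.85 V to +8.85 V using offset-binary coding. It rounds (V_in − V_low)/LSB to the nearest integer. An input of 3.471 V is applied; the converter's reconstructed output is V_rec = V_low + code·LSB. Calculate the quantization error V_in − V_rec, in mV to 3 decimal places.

13.969 mV

Step size: 17.7 V ÷ 2^9 = 34.570 mV.
(3.471 − (−8.85))/0.0345703 = 356.4041; round gives code 356.
V_rec = (−8.85) + 356·0.0345703 = 3.4570312 V.
Difference: 0.0139688 V → 13.969 mV.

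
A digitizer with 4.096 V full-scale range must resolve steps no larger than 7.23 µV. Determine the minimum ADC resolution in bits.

20 bits

Number of steps required ≥ 4.096 V / 7.23 µV = 566528.35.
Need 2^N ≥ 566528.35; 2^19 = 524288, 2^20 = 1048576.
Minimum N = 20.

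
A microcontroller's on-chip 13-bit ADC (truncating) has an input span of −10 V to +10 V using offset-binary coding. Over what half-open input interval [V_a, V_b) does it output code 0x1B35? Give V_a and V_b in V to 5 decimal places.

LSB = 20/2^13 = 2.441 mV.
Code 0x1B35 = 6965 decimal.
V_a = V_low + 6965·LSB = 7.00439 V; V_b = V_low + 6966·LSB = 7.00684 V.

[7.00439 V, 7.00684 V)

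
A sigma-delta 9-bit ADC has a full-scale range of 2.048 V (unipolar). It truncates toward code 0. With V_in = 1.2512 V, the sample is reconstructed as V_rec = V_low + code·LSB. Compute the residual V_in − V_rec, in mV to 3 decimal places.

3.200 mV

Step size: 2.048 V ÷ 2^9 = 4.000 mV.
(V_in − V_low)/LSB = (1.2512 − 0)/0.004 = 312.8000 → code 312 (floor).
Reconstructed: 1.248 V.
Difference: 0.0032 V → 3.200 mV.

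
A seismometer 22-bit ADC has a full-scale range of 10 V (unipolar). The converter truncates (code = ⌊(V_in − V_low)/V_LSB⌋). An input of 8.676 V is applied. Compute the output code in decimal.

With 4194304 levels over 10 V, one step is 2.38 µV.
(V_in − V_low)/LSB = (8.676 − 0) / 2.38419e-06 = 3638978.150.
Floor → code 3638978.

code 3638978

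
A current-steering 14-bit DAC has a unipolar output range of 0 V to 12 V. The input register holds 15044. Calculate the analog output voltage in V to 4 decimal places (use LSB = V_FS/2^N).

LSB = 12 V / 2^14 = 0.732 mV.
V_out = 0 + 15044 × 0.000732422 V = 11.0186 V.

11.0186 V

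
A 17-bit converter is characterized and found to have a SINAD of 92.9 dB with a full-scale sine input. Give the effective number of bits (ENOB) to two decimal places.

ENOB = (SINAD − 1.76) / 6.02 = (92.9 − 1.76)/6.02 = 15.140.

15.14 bits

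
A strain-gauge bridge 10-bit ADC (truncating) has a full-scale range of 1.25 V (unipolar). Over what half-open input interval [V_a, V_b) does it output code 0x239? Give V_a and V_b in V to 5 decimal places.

LSB = 1.25/2^10 = 1.221 mV.
Code 0x239 = 569 decimal.
V_a = V_low + 569·LSB = 0.69458 V; V_b = V_low + 570·LSB = 0.695801 V.

[0.69458 V, 0.69580 V)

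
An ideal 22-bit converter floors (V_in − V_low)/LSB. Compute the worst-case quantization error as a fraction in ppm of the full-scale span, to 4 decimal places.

Truncating → worst-case error = 1 LSB = V_FS/2^22, so 1e+06/4194304 = 0.238419 ppm of full scale.

0.2384 ppm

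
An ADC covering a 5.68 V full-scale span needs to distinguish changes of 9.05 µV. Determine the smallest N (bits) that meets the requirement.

20 bits

Number of steps required ≥ 5.68 V / 9.05 µV = 627624.31.
Need 2^N ≥ 627624.31; 2^19 = 524288, 2^20 = 1048576.
Minimum N = 20.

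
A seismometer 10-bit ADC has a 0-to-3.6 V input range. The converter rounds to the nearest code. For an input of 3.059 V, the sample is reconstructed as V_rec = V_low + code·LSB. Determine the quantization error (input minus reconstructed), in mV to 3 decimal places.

One LSB is 3.6 V / 1024 = 3.516 mV.
(3.059 − 0)/0.00351563 = 870.1156; round gives code 870.
Reconstructed: 3.0585938 V.
V_in − V_rec = 0.00040625 V = 0.406 mV.

0.406 mV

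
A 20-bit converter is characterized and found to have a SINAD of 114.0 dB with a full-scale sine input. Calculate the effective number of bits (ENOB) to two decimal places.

18.64 bits

ENOB = (SINAD − 1.76) / 6.02 = (114.0 − 1.76)/6.02 = 18.645.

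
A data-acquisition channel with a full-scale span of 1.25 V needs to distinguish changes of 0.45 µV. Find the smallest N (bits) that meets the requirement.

22 bits

Number of steps required ≥ 1.25 V / 0.45 µV = 2777777.78.
Need 2^N ≥ 2777777.78; 2^21 = 2097152, 2^22 = 4194304.
Minimum N = 22.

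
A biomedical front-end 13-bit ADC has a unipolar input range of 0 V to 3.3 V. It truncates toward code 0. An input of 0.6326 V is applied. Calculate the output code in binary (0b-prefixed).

code 0b11000100010 (decimal 1570)

With 8192 levels over 3.3 V, one step is 402.83 µV.
(0.6326 − 0) / 0.000402832 = 1570.382 LSBs.
⌊·⌋(1570.382) = 1570.
In binary (0b-prefixed): 0b11000100010.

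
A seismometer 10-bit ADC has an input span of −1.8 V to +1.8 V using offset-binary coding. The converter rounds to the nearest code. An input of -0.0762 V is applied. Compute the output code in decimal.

code 490

Full-scale span = 3.6 V; LSB = 3.6/2^10 = 3.516 mV.
Input sits at 490.325 steps above V_low.
So the output code is 490.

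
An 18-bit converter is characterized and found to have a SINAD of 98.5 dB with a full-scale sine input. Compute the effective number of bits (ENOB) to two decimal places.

16.07 bits

ENOB = (SINAD − 1.76) / 6.02 = (98.5 − 1.76)/6.02 = 16.070.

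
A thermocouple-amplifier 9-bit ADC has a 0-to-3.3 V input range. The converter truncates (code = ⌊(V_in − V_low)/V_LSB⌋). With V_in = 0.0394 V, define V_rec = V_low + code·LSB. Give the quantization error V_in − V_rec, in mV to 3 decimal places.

0.728 mV

LSB = 3.3/2^9 = 6.445 mV.
(0.0394 − 0)/0.00644531 = 6.1130; ⌊·⌋ gives code 6.
V_rec = 0 + 6·0.00644531 = 0.038671875 V.
Difference: 0.000728125 V → 0.728 mV.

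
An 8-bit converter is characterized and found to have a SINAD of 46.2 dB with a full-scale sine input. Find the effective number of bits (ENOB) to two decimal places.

7.38 bits

ENOB = (SINAD − 1.76) / 6.02 = (46.2 − 1.76)/6.02 = 7.382.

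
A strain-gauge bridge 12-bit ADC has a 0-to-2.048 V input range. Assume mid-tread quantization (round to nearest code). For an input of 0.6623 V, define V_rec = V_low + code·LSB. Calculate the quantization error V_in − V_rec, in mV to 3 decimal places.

Step size: 2.048 V ÷ 2^12 = 0.500 mV.
Scaled input = 1324.6000 LSBs, so code = 1325.
V_rec = 0 + 1325·0.0005 = 0.6625 V.
Error = 0.6623 − 0.6625 = -0.0002 V = -0.200 mV.

-0.200 mV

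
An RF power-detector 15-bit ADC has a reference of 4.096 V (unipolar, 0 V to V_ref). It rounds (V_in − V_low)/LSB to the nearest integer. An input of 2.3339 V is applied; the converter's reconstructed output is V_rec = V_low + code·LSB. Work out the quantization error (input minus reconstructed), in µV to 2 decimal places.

25.00 µV

Step size: 4.096 V ÷ 2^15 = 125.00 µV.
(V_in − V_low)/LSB = (2.3339 − 0)/0.000125 = 18671.2000 → code 18671 (round).
V_rec = 0 + 18671·0.000125 = 2.333875 V.
V_in − V_rec = 2.5e-05 V = 25.00 µV.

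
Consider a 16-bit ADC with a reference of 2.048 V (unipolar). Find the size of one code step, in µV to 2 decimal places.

31.25 µV

Full-scale span = 2.048 V.
LSB = 2.048 / 2^16 = 2.048 / 65536 = 3.125e-05 V = 31.25 µV.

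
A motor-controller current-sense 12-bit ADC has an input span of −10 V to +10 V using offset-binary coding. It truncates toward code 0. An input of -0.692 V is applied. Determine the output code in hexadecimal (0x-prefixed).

code 0x772 (decimal 1906)

With 4096 levels over 20 V, one step is 4.883 mV.
(-0.692 − (−10)) / 0.00488281 = 1906.278 LSBs.
Floor → code 1906.
In hexadecimal (0x-prefixed): 0x772.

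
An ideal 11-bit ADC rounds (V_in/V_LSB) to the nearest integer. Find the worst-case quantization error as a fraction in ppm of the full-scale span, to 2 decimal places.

Rounding → worst-case error = ½ LSB = V_FS/2^12, so 1e+06/4096 = 244.141 ppm of full scale.

244.14 ppm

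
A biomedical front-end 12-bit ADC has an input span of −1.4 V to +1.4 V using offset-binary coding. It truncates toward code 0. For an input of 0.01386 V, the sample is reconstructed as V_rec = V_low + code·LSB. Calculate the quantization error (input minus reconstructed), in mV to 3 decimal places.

Step size: 2.8 V ÷ 2^12 = 0.684 mV.
(V_in − V_low)/LSB = (0.01386 − (−1.4))/0.000683594 = 2068.2752 → code 2068 (floor).
Reconstructed: 0.013671875 V.
V_in − V_rec = 0.000188125 V = 0.188 mV.

0.188 mV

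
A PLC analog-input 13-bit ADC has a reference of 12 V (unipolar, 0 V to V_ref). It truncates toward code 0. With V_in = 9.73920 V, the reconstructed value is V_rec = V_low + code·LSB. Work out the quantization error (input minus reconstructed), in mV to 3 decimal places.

0.919 mV

Step size: 12 V ÷ 2^13 = 1.465 mV.
(9.73920 − 0)/0.00146484 = 6648.6272; ⌊·⌋ gives code 6648.
Code 6648 maps back to 0 + 6648×0.00146484 V = 9.7382812 V.
Difference: 0.00091875 V → 0.919 mV.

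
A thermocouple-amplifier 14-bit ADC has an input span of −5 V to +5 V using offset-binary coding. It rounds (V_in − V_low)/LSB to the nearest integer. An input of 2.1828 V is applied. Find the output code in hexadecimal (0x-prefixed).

code 0x2DF8 (decimal 11768)

Full-scale span = 10 V; LSB = 10/2^14 = 0.610 mV.
(2.1828 − (−5)) / 0.000610352 = 11768.300 LSBs.
So the output code is 11768.
In hexadecimal (0x-prefixed): 0x2DF8.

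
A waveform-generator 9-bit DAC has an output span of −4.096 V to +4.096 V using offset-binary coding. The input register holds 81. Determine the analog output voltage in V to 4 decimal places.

-2.8000 V

LSB = 8.192 V / 2^9 = 16.000 mV.
V_out = (−4.096) + 81 × 0.016 V = -2.8 V.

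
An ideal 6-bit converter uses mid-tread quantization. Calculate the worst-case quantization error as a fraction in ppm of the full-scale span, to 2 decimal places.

7812.50 ppm

Rounding → worst-case error = ½ LSB = V_FS/2^7, so 1e+06/128 = 7812.5 ppm of full scale.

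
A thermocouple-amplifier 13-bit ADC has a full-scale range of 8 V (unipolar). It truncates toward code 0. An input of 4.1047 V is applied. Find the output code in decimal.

code 4203

Full-scale span = 8 V; LSB = 8/2^13 = 0.977 mV.
Input sits at 4203.213 steps above V_low.
⌊·⌋(4203.213) = 4203.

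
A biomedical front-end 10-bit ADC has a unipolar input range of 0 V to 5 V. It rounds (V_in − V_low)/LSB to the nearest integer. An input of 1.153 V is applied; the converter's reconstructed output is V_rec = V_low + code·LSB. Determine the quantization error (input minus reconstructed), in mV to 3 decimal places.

LSB = 5/2^10 = 4.883 mV.
Scaled input = 236.1344 LSBs, so code = 236.
Code 236 maps back to 0 + 236×0.00488281 V = 1.1523438 V.
Error = 1.153 − 1.1523438 = 0.00065625 V = 0.656 mV.

0.656 mV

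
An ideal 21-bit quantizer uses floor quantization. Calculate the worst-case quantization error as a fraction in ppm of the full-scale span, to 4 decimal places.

0.4768 ppm

Truncating → worst-case error = 1 LSB = V_FS/2^21, so 1e+06/2097152 = 0.476837 ppm of full scale.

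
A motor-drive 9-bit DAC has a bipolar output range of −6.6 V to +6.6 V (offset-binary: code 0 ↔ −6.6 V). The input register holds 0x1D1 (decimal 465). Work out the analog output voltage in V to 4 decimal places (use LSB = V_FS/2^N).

5.3883 V

LSB = 13.2 V / 2^9 = 25.781 mV.
Code 0x1D1 = 465 decimal.
V_out = (−6.6) + 465 × 0.0257812 V = 5.38828 V.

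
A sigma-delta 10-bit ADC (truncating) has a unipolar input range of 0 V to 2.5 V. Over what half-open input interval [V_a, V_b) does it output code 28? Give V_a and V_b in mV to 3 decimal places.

LSB = 2.5/2^10 = 2.441 mV.
V_a = V_low + 28·LSB = 0.0683594 V; V_b = V_low + 29·LSB = 0.0708008 V.

[68.359 mV, 70.801 mV)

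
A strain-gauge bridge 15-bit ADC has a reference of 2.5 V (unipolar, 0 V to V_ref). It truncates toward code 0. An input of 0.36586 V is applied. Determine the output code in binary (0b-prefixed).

Full-scale span = 2.5 V; LSB = 2.5/2^15 = 76.29 µV.
(0.36586 − 0) / 7.62939e-05 = 4795.400 LSBs.
So the output code is 4795.
In binary (0b-prefixed): 0b1001010111011.

code 0b1001010111011 (decimal 4795)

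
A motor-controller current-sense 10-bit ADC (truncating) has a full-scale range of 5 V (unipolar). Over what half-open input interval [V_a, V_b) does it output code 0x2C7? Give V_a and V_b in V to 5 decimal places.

LSB = 5/2^10 = 4.883 mV.
Code 0x2C7 = 711 decimal.
V_a = V_low + 711·LSB = 3.47168 V; V_b = V_low + 712·LSB = 3.47656 V.

[3.47168 V, 3.47656 V)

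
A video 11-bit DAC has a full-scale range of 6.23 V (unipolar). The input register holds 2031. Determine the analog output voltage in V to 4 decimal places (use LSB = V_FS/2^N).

LSB = 6.23 V / 2^11 = 3.042 mV.
V_out = 0 + 2031 × 0.00304199 V = 6.17829 V.

6.1783 V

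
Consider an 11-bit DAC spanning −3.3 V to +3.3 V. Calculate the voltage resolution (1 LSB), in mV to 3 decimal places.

3.223 mV

Full-scale span = 6.6 V.
LSB = 6.6 / 2^11 = 6.6 / 2048 = 0.00322266 V = 3.223 mV.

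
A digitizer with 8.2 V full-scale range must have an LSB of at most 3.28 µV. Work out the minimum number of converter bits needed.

Number of steps required ≥ 8.2 V / 3.28 µV = 2500000.00.
Need 2^N ≥ 2500000.00; 2^21 = 2097152, 2^22 = 4194304.
Minimum N = 22.

22 bits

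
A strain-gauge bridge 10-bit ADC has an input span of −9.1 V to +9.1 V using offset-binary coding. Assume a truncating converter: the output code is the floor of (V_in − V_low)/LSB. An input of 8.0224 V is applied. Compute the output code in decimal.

Full-scale span = 18.2 V; LSB = 18.2/2^10 = 17.773 mV.
(8.0224 − (−9.1)) / 0.0177734 = 963.370 LSBs.
⌊·⌋(963.370) = 963.

code 963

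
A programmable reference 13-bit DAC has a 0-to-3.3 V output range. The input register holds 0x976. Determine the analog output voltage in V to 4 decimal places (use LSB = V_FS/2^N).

0.9757 V

LSB = 3.3 V / 2^13 = 402.83 µV.
Code 0x976 = 2422 decimal.
V_out = 0 + 2422 × 0.000402832 V = 0.975659 V.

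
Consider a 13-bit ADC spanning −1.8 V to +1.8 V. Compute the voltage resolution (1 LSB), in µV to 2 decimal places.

Full-scale span = 3.6 V.
LSB = 3.6 / 2^13 = 3.6 / 8192 = 0.000439453 V = 439.45 µV.

439.45 µV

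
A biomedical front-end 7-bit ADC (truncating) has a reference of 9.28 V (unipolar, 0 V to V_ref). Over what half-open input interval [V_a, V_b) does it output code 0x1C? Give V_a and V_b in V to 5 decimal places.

LSB = 9.28/2^7 = 72.500 mV.
Code 0x1C = 28 decimal.
V_a = V_low + 28·LSB = 2.03 V; V_b = V_low + 29·LSB = 2.1025 V.

[2.03000 V, 2.10250 V)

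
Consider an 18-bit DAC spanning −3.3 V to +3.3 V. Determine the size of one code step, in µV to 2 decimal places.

Full-scale span = 6.6 V.
LSB = 6.6 / 2^18 = 6.6 / 262144 = 2.5177e-05 V = 25.18 µV.

25.18 µV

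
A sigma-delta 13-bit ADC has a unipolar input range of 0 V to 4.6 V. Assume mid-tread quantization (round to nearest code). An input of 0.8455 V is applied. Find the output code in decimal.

code 1506

Full-scale span = 4.6 V; LSB = 4.6/2^13 = 0.562 mV.
Input sits at 1505.725 steps above V_low.
round(1505.725) = 1506.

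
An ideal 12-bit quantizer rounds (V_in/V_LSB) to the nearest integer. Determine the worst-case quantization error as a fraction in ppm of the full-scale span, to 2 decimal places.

122.07 ppm

Rounding → worst-case error = ½ LSB = V_FS/2^13, so 1e+06/8192 = 122.07 ppm of full scale.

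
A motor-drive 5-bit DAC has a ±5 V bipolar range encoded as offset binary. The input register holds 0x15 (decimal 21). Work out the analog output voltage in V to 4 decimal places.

1.5625 V

LSB = 10 V / 2^5 = 312.500 mV.
Code 0x15 = 21 decimal.
V_out = (−5) + 21 × 0.3125 V = 1.5625 V.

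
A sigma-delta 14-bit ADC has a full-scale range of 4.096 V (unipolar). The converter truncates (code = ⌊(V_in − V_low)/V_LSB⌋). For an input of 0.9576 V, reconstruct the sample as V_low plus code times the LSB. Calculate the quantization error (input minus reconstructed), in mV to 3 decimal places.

0.100 mV

Step size: 4.096 V ÷ 2^14 = 250.00 µV.
(0.9576 − 0)/0.00025 = 3830.4000; ⌊·⌋ gives code 3830.
Reconstructed: 0.9575 V.
V_in − V_rec = 0.0001 V = 0.100 mV.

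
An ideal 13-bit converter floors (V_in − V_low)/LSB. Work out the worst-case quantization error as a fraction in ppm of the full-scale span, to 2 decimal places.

122.07 ppm

Truncating → worst-case error = 1 LSB = V_FS/2^13, so 1e+06/8192 = 122.07 ppm of full scale.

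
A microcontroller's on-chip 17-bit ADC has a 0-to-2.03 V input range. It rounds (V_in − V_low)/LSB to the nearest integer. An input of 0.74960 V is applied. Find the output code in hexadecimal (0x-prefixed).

code 0xBD10 (decimal 48400)

With 131072 levels over 2.03 V, one step is 15.49 µV.
(0.74960 − 0) / 1.54877e-05 = 48399.789 LSBs.
So the output code is 48400.
In hexadecimal (0x-prefixed): 0xBD10.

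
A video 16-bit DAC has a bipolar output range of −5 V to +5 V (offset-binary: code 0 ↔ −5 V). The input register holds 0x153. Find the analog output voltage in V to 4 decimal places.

LSB = 10 V / 2^16 = 152.59 µV.
Code 0x153 = 339 decimal.
V_out = (−5) + 339 × 0.000152588 V = -4.94827 V.

-4.9483 V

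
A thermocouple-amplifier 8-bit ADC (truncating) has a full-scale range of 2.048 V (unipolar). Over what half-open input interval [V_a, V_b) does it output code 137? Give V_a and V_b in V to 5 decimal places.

[1.09600 V, 1.10400 V)

LSB = 2.048/2^8 = 8.000 mV.
V_a = V_low + 137·LSB = 1.096 V; V_b = V_low + 138·LSB = 1.104 V.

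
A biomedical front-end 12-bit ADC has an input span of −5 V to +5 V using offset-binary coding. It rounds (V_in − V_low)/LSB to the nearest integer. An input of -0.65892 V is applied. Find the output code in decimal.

With 4096 levels over 10 V, one step is 2.441 mV.
(-0.65892 − (−5)) / 0.00244141 = 1778.106 LSBs.
Round → code 1778.

code 1778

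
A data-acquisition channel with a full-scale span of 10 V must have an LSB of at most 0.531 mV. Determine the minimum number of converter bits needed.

15 bits

Number of steps required ≥ 10 V / 0.531 mV = 18832.39.
Need 2^N ≥ 18832.39; 2^14 = 16384, 2^15 = 32768.
Minimum N = 15.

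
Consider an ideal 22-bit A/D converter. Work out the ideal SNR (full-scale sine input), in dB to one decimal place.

134.2 dB

SNR ≈ 6.02·N + 1.76 dB = 6.02·22 + 1.76 = 134.20 dB.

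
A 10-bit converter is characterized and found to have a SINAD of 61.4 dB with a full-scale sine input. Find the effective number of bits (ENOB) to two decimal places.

9.91 bits

ENOB = (SINAD − 1.76) / 6.02 = (61.4 − 1.76)/6.02 = 9.907.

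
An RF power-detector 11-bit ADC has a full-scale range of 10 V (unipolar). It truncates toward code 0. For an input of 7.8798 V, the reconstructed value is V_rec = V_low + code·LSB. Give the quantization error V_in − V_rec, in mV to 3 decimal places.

One LSB is 10 V / 2048 = 4.883 mV.
Scaled input = 1613.7830 LSBs, so code = 1613.
Code 1613 maps back to 0 + 1613×0.00488281 V = 7.8759766 V.
V_in − V_rec = 0.00382344 V = 3.823 mV.

3.823 mV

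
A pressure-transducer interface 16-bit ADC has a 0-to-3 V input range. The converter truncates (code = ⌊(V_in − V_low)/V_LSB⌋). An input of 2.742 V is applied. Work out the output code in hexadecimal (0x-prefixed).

code 0xE9FB (decimal 59899)

LSB = 3 V / 65536 = 45.78 µV.
(2.742 − 0) / 4.57764e-05 = 59899.904 LSBs.
⌊·⌋(59899.904) = 59899.
In hexadecimal (0x-prefixed): 0xE9FB.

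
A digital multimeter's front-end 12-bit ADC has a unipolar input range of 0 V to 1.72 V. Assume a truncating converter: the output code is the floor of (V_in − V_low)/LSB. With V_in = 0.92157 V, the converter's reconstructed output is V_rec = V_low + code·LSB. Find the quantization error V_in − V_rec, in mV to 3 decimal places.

LSB = 1.72/2^12 = 419.92 µV.
(0.92157 − 0)/0.000419922 = 2194.6225; ⌊·⌋ gives code 2194.
Reconstructed: 0.92130859 V.
V_in − V_rec = 0.000261406 V = 0.261 mV.

0.261 mV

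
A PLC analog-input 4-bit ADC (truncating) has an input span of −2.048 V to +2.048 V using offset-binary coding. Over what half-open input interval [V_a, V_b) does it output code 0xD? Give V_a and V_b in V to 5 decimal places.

LSB = 4.096/2^4 = 256.000 mV.
Code 0xD = 13 decimal.
V_a = V_low + 13·LSB = 1.28 V; V_b = V_low + 14·LSB = 1.536 V.

[1.28000 V, 1.53600 V)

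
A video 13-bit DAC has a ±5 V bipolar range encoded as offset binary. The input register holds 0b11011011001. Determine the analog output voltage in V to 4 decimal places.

-2.8601 V

LSB = 10 V / 2^13 = 1.221 mV.
Code 0b11011011001 = 1753 decimal.
V_out = (−5) + 1753 × 0.0012207 V = -2.86011 V.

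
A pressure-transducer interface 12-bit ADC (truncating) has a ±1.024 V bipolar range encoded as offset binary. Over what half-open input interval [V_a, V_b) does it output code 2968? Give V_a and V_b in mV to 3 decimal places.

LSB = 2.048/2^12 = 0.500 mV.
V_a = V_low + 2968·LSB = 0.46 V; V_b = V_low + 2969·LSB = 0.4605 V.

[460.000 mV, 460.500 mV)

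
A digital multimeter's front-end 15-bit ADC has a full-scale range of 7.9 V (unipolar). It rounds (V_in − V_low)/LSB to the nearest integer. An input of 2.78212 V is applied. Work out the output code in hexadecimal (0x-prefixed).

With 32768 levels over 7.9 V, one step is 241.09 µV.
(V_in − V_low)/LSB = (2.78212 − 0) / 0.000241089 = 11539.811.
So the output code is 11540.
In hexadecimal (0x-prefixed): 0x2D14.

code 0x2D14 (decimal 11540)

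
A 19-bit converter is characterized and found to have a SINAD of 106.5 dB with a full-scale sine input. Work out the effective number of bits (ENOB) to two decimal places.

17.40 bits

ENOB = (SINAD − 1.76) / 6.02 = (106.5 − 1.76)/6.02 = 17.399.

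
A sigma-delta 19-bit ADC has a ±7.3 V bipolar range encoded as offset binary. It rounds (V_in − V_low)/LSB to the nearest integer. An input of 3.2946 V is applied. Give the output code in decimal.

With 524288 levels over 14.6 V, one step is 27.85 µV.
Input sits at 380453.537 steps above V_low.
round(380453.537) = 380454.

code 380454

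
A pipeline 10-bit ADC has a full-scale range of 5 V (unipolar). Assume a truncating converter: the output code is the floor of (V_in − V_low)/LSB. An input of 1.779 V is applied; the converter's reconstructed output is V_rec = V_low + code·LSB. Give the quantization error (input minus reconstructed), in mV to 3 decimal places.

Step size: 5 V ÷ 2^10 = 4.883 mV.
(1.779 − 0)/0.00488281 = 364.3392; ⌊·⌋ gives code 364.
Code 364 maps back to 0 + 364×0.00488281 V = 1.7773438 V.
Difference: 0.00165625 V → 1.656 mV.

1.656 mV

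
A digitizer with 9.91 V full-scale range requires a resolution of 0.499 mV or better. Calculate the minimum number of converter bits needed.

Number of steps required ≥ 9.91 V / 0.499 mV = 19859.72.
Need 2^N ≥ 19859.72; 2^14 = 16384, 2^15 = 32768.
Minimum N = 15.

15 bits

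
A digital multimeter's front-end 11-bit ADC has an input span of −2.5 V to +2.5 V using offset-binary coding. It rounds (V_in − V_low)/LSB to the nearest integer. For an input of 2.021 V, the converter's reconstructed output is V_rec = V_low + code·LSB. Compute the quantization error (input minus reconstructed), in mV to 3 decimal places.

-0.484 mV

Step size: 5 V ÷ 2^11 = 2.441 mV.
Scaled input = 1851.8016 LSBs, so code = 1852.
Code 1852 maps back to (−2.5) + 1852×0.00244141 V = 2.0214844 V.
Difference: -0.000484375 V → -0.484 mV.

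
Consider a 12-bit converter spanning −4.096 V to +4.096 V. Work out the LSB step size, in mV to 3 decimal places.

2.000 mV

Full-scale span = 8.192 V.
LSB = 8.192 / 2^12 = 8.192 / 4096 = 0.002 V = 2.000 mV.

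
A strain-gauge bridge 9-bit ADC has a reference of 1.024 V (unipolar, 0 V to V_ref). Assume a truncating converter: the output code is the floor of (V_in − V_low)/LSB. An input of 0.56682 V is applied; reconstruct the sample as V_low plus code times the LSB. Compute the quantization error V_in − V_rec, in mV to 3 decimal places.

0.820 mV

One LSB is 1.024 V / 512 = 2.000 mV.
(0.56682 − 0)/0.002 = 283.4100; ⌊·⌋ gives code 283.
Code 283 maps back to 0 + 283×0.002 V = 0.566 V.
Error = 0.56682 − 0.566 = 0.00082 V = 0.820 mV.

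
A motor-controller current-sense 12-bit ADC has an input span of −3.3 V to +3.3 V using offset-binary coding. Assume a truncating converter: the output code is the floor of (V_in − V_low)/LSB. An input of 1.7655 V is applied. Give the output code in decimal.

LSB = 6.6 V / 4096 = 1.611 mV.
Input sits at 3143.680 steps above V_low.
So the output code is 3143.

code 3143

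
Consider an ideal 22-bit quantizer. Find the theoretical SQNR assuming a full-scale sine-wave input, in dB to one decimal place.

SNR ≈ 6.02·N + 1.76 dB = 6.02·22 + 1.76 = 134.20 dB.

134.2 dB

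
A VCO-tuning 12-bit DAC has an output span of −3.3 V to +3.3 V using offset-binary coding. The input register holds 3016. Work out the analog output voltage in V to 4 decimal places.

1.5598 V

LSB = 6.6 V / 2^12 = 1.611 mV.
V_out = (−3.3) + 3016 × 0.00161133 V = 1.55977 V.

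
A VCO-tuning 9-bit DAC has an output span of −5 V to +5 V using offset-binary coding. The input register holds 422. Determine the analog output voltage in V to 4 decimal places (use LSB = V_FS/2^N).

LSB = 10 V / 2^9 = 19.531 mV.
V_out = (−5) + 422 × 0.0195312 V = 3.24219 V.

3.2422 V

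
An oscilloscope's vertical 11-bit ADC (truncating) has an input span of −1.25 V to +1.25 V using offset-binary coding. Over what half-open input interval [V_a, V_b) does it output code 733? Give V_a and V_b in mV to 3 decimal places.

[-355.225 mV, -354.004 mV)

LSB = 2.5/2^11 = 1.221 mV.
V_a = V_low + 733·LSB = -0.355225 V; V_b = V_low + 734·LSB = -0.354004 V.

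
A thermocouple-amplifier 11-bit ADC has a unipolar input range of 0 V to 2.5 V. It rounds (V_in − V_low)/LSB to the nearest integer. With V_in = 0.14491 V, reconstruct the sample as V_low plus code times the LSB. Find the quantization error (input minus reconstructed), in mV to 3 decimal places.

-0.354 mV

One LSB is 2.5 V / 2048 = 1.221 mV.
Scaled input = 118.7103 LSBs, so code = 119.
Code 119 maps back to 0 + 119×0.0012207 V = 0.14526367 V.
Error = 0.14491 − 0.14526367 = -0.000353672 V = -0.354 mV.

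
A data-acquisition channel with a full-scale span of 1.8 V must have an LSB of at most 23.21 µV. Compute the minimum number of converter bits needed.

17 bits

Number of steps required ≥ 1.8 V / 23.21 µV = 77552.78.
Need 2^N ≥ 77552.78; 2^16 = 65536, 2^17 = 131072.
Minimum N = 17.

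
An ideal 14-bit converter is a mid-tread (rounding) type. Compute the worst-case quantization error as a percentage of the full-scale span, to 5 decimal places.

0.00305 %

Rounding → worst-case error = ½ LSB = V_FS/2^15, so 100/32768 = 0.00305176 % of full scale.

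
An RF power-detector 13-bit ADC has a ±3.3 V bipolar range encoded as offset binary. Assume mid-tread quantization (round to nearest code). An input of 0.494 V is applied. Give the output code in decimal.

LSB = 6.6 V / 8192 = 0.806 mV.
Input sits at 4709.159 steps above V_low.
So the output code is 4709.

code 4709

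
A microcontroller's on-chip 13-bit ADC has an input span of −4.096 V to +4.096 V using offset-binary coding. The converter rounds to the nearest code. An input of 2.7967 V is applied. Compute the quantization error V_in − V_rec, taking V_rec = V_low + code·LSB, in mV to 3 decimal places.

-0.300 mV

LSB = 8.192/2^13 = 1.000 mV.
Scaled input = 6892.7000 LSBs, so code = 6893.
V_rec = (−4.096) + 6893·0.001 = 2.797 V.
Difference: -0.0003 V → -0.300 mV.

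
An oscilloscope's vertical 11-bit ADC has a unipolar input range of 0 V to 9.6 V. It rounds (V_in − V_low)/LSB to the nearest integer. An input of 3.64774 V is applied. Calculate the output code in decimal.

code 778

Full-scale span = 9.6 V; LSB = 9.6/2^11 = 4.688 mV.
(3.64774 − 0) / 0.0046875 = 778.185 LSBs.
round(778.185) = 778.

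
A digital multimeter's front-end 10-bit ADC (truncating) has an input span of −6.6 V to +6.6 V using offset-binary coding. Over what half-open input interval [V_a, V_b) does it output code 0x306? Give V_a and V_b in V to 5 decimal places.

[3.37734 V, 3.39023 V)

LSB = 13.2/2^10 = 12.891 mV.
Code 0x306 = 774 decimal.
V_a = V_low + 774·LSB = 3.37734 V; V_b = V_low + 775·LSB = 3.39023 V.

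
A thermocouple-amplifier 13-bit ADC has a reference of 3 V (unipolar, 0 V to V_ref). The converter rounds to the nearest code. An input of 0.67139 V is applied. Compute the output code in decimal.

LSB = 3 V / 8192 = 366.21 µV.
Input sits at 1833.342 steps above V_low.
So the output code is 1833.

code 1833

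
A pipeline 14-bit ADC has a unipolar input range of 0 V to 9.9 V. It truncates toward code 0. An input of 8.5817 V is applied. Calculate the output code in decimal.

Full-scale span = 9.9 V; LSB = 9.9/2^14 = 0.604 mV.
Input sits at 14202.280 steps above V_low.
⌊·⌋(14202.280) = 14202.

code 14202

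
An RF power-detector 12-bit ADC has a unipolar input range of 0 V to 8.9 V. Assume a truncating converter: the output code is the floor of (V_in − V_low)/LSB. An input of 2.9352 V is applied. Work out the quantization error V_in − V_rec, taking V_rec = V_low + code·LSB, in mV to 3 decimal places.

LSB = 8.9/2^12 = 2.173 mV.
(V_in − V_low)/LSB = (2.9352 − 0)/0.00217285 = 1350.8516 → code 1350 (floor).
V_rec = 0 + 1350·0.00217285 = 2.9333496 V.
Error = 2.9352 − 2.9333496 = 0.00185039 V = 1.850 mV.

1.850 mV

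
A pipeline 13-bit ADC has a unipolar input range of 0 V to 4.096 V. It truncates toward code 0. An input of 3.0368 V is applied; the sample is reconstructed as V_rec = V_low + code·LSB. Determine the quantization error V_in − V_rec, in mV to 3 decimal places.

0.300 mV

Step size: 4.096 V ÷ 2^13 = 0.500 mV.
Scaled input = 6073.6000 LSBs, so code = 6073.
Reconstructed: 3.0365 V.
Error = 3.0368 − 3.0365 = 0.0003 V = 0.300 mV.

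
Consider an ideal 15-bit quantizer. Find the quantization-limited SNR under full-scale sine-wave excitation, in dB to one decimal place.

SNR ≈ 6.02·N + 1.76 dB = 6.02·15 + 1.76 = 92.06 dB.

92.1 dB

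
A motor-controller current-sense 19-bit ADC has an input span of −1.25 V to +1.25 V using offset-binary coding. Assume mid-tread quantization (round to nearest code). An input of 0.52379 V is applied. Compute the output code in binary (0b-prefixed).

code 0b1011010110100010111 (decimal 371991)

LSB = 2.5 V / 524288 = 4.77 µV.
(0.52379 − (−1.25)) / 4.76837e-06 = 371990.725 LSBs.
So the output code is 371991.
In binary (0b-prefixed): 0b1011010110100010111.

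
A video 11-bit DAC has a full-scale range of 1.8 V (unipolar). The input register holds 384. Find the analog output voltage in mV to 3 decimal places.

337.500 mV

LSB = 1.8 V / 2^11 = 0.879 mV.
V_out = 0 + 384 × 0.000878906 V = 0.3375 V.
= 337.500 mV.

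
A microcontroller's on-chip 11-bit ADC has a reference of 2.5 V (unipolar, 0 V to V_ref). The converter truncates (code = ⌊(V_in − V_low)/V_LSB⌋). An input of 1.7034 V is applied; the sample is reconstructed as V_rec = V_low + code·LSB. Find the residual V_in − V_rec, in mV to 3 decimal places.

0.519 mV

LSB = 2.5/2^11 = 1.221 mV.
(V_in − V_low)/LSB = (1.7034 − 0)/0.0012207 = 1395.4253 → code 1395 (floor).
V_rec = 0 + 1395·0.0012207 = 1.7028809 V.
V_in − V_rec = 0.000519141 V = 0.519 mV.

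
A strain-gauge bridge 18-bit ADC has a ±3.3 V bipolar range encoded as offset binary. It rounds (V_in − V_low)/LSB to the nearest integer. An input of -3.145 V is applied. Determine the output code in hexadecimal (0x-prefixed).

Full-scale span = 6.6 V; LSB = 6.6/2^18 = 25.18 µV.
(-3.145 − (−3.3)) / 2.5177e-05 = 6156.412 LSBs.
round(6156.412) = 6156.
In hexadecimal (0x-prefixed): 0x180C.

code 0x180C (decimal 6156)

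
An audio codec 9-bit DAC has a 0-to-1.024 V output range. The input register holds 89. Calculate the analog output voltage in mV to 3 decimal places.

178.000 mV

LSB = 1.024 V / 2^9 = 2.000 mV.
V_out = 0 + 89 × 0.002 V = 0.178 V.
= 178.000 mV.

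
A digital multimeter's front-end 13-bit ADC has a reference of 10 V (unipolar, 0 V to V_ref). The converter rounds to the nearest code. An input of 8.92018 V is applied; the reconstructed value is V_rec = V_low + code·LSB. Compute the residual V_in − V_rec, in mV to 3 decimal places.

0.502 mV

Step size: 10 V ÷ 2^13 = 1.221 mV.
Scaled input = 7307.4115 LSBs, so code = 7307.
Reconstructed: 8.9196777 V.
Difference: 0.000502266 V → 0.502 mV.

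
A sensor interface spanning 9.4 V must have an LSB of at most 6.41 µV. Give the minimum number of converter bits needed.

Number of steps required ≥ 9.4 V / 6.41 µV = 1466458.66.
Need 2^N ≥ 1466458.66; 2^20 = 1048576, 2^21 = 2097152.
Minimum N = 21.

21 bits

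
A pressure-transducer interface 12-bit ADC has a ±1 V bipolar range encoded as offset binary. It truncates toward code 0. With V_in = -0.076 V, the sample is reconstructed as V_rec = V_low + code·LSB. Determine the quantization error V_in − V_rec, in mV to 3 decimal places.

0.172 mV

One LSB is 2 V / 4096 = 488.28 µV.
(-0.076 − (−1))/0.000488281 = 1892.3520; ⌊·⌋ gives code 1892.
V_rec = (−1) + 1892·0.000488281 = -0.076171875 V.
Error = -0.076 − (−0.076171875) = 0.000171875 V = 0.172 mV.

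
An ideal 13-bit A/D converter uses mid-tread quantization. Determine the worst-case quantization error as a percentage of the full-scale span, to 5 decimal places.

Rounding → worst-case error = ½ LSB = V_FS/2^14, so 100/16384 = 0.00610352 % of full scale.

0.00610 %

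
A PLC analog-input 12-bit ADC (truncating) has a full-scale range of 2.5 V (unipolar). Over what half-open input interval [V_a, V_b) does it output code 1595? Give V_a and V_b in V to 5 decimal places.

[0.97351 V, 0.97412 V)

LSB = 2.5/2^12 = 0.610 mV.
V_a = V_low + 1595·LSB = 0.973511 V; V_b = V_low + 1596·LSB = 0.974121 V.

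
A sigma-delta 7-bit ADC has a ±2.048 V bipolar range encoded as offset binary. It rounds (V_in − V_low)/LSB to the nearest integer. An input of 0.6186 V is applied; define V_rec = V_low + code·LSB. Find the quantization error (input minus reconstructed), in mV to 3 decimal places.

LSB = 4.096/2^7 = 32.000 mV.
(0.6186 − (−2.048))/0.032 = 83.3312; round gives code 83.
V_rec = (−2.048) + 83·0.032 = 0.608 V.
Error = 0.6186 − 0.608 = 0.0106 V = 10.600 mV.

10.600 mV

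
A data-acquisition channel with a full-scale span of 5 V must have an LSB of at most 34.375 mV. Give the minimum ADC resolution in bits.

8 bits

Number of steps required ≥ 5 V / 34.375 mV = 145.45.
Need 2^N ≥ 145.45; 2^7 = 128, 2^8 = 256.
Minimum N = 8.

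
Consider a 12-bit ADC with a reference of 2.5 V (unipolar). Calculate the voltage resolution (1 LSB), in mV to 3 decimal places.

0.610 mV

Full-scale span = 2.5 V.
LSB = 2.5 / 2^12 = 2.5 / 4096 = 0.000610352 V = 0.610 mV.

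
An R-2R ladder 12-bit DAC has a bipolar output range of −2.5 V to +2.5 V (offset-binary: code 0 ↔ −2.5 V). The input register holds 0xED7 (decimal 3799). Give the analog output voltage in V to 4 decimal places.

LSB = 5 V / 2^12 = 1.221 mV.
Code 0xED7 = 3799 decimal.
V_out = (−2.5) + 3799 × 0.0012207 V = 2.13745 V.

2.1375 V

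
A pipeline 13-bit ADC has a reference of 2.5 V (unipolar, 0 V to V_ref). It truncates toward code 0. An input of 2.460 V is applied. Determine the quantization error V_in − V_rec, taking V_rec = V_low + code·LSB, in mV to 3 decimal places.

LSB = 2.5/2^13 = 305.18 µV.
Scaled input = 8060.9280 LSBs, so code = 8060.
V_rec = 0 + 8060·0.000305176 = 2.4597168 V.
Difference: 0.000283203 V → 0.283 mV.

0.283 mV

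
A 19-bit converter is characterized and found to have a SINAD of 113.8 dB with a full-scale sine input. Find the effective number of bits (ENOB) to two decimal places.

ENOB = (SINAD − 1.76) / 6.02 = (113.8 − 1.76)/6.02 = 18.611.

18.61 bits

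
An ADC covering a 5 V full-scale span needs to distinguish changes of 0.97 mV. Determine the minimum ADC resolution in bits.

Number of steps required ≥ 5 V / 0.97 mV = 5154.64.
Need 2^N ≥ 5154.64; 2^12 = 4096, 2^13 = 8192.
Minimum N = 13.

13 bits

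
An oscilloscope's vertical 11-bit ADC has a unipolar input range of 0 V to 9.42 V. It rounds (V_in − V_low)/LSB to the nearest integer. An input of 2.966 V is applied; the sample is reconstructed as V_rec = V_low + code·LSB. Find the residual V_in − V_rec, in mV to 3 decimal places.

-0.748 mV

LSB = 9.42/2^11 = 4.600 mV.
Scaled input = 644.8374 LSBs, so code = 645.
Reconstructed: 2.966748 V.
Error = 2.966 − 2.966748 = -0.000748047 V = -0.748 mV.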